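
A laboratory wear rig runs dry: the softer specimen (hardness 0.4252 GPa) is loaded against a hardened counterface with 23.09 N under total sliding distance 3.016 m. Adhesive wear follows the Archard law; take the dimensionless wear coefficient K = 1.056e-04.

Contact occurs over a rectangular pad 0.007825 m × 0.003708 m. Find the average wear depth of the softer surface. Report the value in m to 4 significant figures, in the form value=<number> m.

value=5.961e-07 m

Intermediate values are displayed rounded, and the algebra carries full float precision; rounded just once: 4 significant figures.
Hardness H = 0.4252 GPa = 4.252e+08 Pa.
Contact area A = 0.007825 m × 0.003708 m = 2.902e-05 m².
Collected in SI base units: W = 23.09 N, H = 4.252e+08 Pa, K = 1.056e-04.
Wear volume V = K·W·L/H = 1.056e-04 · 23.09 · 3.016 / 4.252e+08 = 1.730e-11 m³.
Mean depth h = V/A = 1.730e-11 / 2.902e-05 = 5.961e-07 m.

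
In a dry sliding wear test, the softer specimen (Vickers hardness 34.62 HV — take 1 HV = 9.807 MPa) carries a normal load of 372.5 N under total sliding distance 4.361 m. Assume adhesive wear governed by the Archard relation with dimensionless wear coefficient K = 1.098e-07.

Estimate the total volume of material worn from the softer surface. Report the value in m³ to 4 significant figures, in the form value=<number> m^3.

The intermediates are printed rounded. All arithmetic runs at full float precision; a single final rounding, at four significant figures.
Hardness H = 34.62 HV × 9.807 MPa/HV = 339.5 MPa = 3.395e+08 Pa.
Collected in SI base units: W = 372.5 N, H = 3.395e+08 Pa, K = 1.098e-07.
Apply Archard: V = K·W·L/H = 1.098e-07 · 372.5 · 4.361 / 3.395e+08 = 5.254e-13 m³.

value=5.254e-13 m^3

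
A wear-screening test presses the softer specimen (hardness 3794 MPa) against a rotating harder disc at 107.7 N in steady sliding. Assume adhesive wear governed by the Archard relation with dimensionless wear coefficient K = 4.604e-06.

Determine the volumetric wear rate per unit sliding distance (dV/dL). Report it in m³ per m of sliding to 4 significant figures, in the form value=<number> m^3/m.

Every step runs at exact precision; the intermediates appear rounded. Rounded once at the end, at four significant digits.
Convert: Hardness H = 3794 MPa = 3.794e+09 Pa.
Expressed in SI base units: W = 107.7 N, H = 3.794e+09 Pa, K = 4.604e-06.
Volumetric rate dV/dL = K·W/H (independent of L): 4.604e-06 · 107.7 / 3.794e+09 = 1.307e-13 m³/m.

value=1.307e-13 m^3/m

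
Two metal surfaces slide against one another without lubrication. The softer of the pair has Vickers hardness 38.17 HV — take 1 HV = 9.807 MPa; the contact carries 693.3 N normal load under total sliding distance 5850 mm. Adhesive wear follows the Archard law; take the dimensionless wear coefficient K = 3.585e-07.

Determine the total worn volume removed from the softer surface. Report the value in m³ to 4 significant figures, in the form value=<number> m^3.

Intermediates are displayed rounded; every step runs at full precision, and rounded once at the end, at 4 significant figures.
Convert: Total distance L = 5850 mm = 5.850 m.
Convert: Hardness H = 38.17 HV × 9.807 MPa/HV = 374.3 MPa = 3.743e+08 Pa.
As SI base values: W = 693.3 N, H = 3.743e+08 Pa, K = 3.585e-07.
Volume removed: V = K·W·L/H = 3.585e-07 · 693.3 · 5.850 / 3.743e+08 = 3.884e-12 m³.

value=3.884e-12 m^3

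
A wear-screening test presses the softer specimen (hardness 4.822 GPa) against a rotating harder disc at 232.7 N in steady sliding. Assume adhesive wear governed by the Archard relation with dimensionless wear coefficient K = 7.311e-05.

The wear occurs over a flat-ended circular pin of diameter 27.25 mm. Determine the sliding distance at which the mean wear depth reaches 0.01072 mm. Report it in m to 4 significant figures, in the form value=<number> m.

value=1772 m

All arithmetic carries full precision — the intermediates appear rounded. Rounded just once to 4 significant figures.
Convert: Hardness H = 4.822 GPa = 4.822e+09 Pa.
Convert: Pin diameter d = 27.25 mm = 0.02725 m. Contact area A = π·d²/4 = π·(0.02725 m)²/4 = 5.832e-04 m².
Convert: Depth limit h_lim = 0.01072 mm = 1.072e-05 m.
Working in SI base units: W = 232.7 N, H = 4.822e+09 Pa, K = 7.311e-05.
Wearable volume V_lim = h_lim·A = 1.072e-05 · 5.832e-04 = 6.252e-09 m³.
Inverting, life L = V_lim·H/(K·W) = 6.252e-09 · 4.822e+09 / (7.311e-05 · 232.7) = 1772 m.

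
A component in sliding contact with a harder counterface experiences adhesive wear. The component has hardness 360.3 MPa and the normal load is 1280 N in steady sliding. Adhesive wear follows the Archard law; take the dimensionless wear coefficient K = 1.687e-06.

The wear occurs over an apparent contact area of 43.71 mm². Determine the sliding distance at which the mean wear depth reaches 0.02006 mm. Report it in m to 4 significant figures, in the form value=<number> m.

value=146.3 m

The algebra carries exact precision; intermediates are printed rounded, and one final rounding: 4 significant digits.
Convert: Hardness H = 360.3 MPa = 3.603e+08 Pa.
Convert: Contact area A = 43.71 mm² = 4.371e-05 m².
Convert: Depth limit h_lim = 0.02006 mm = 2.006e-05 m.
Restated in SI base units: W = 1280 N, H = 3.603e+08 Pa, K = 1.687e-06.
Volume at the limit: V_lim = h_lim·A = 2.006e-05 · 4.371e-05 = 8.768e-10 m³.
Thus life L = V_lim·H/(K·W) = 8.768e-10 · 3.603e+08 / (1.687e-06 · 1280) = 146.3 m.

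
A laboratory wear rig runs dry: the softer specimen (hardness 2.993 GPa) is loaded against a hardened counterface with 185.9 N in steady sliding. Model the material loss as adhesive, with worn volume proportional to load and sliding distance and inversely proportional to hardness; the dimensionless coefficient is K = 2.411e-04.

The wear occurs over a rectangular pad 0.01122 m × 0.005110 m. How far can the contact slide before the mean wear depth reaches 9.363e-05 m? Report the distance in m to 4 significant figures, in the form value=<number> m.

value=358.5 m

The computation maintains full float precision — intermediates are displayed rounded. Rounded once at the end to 4 significant digits.
Convert: Hardness H = 2.993 GPa = 2.993e+09 Pa.
Convert: Contact area A = 0.01122 m × 0.005110 m = 5.733e-05 m².
Restated in SI base units: W = 185.9 N, H = 2.993e+09 Pa, K = 2.411e-04.
Limit volume V_lim = h_lim·A = 9.363e-05 · 5.733e-05 = 5.368e-09 m³.
So the life L = V_lim·H/(K·W) = 5.368e-09 · 2.993e+09 / (2.411e-04 · 185.9) = 358.5 m.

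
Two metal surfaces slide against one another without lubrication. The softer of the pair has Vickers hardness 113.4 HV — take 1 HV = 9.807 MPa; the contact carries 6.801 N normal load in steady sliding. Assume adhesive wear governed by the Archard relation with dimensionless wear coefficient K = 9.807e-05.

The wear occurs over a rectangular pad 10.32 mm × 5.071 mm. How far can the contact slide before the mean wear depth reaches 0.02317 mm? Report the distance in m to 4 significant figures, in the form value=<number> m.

value=2022 m

The computation carries exact precision. Intermediates are displayed rounded — rounded once at the end, at four significant figures.
Hardness H = 113.4 HV × 9.807 MPa/HV = 1112 MPa = 1.112e+09 Pa.
Pad sides 10.32 mm × 5.071 mm = 0.01032 m × 0.005071 m. Contact area A = 0.01032 m × 0.005071 m = 5.233e-05 m².
Depth limit h_lim = 0.02317 mm = 2.317e-05 m.
Expressed in SI base units: W = 6.801 N, H = 1.112e+09 Pa, K = 9.807e-05.
Wearable volume V_lim = h_lim·A = 2.317e-05 · 5.233e-05 = 1.213e-09 m³.
Life L = V_lim·H/(K·W) = 1.213e-09 · 1.112e+09 / (9.807e-05 · 6.801) = 2022 m.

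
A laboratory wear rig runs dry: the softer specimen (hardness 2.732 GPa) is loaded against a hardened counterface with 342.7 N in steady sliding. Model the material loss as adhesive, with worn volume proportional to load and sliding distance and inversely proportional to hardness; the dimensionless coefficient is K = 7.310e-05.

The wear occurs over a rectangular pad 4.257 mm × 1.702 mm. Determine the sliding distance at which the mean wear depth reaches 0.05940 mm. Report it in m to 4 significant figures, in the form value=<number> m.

value=46.94 m

The computation keeps full float precision; displayed values are rounded; one final rounding to four significant digits.
Hardness H = 2.732 GPa = 2.732e+09 Pa.
Pad sides 4.257 mm × 1.702 mm = 0.004257 m × 0.001702 m. Contact area A = 0.004257 m × 0.001702 m = 7.245e-06 m².
Depth limit h_lim = 0.05940 mm = 5.940e-05 m.
As SI base values: W = 342.7 N, H = 2.732e+09 Pa, K = 7.310e-05.
Allowed volume V_lim = h_lim·A = 5.940e-05 · 7.245e-06 = 4.304e-10 m³.
Inverting, life L = V_lim·H/(K·W) = 4.304e-10 · 2.732e+09 / (7.310e-05 · 342.7) = 46.94 m.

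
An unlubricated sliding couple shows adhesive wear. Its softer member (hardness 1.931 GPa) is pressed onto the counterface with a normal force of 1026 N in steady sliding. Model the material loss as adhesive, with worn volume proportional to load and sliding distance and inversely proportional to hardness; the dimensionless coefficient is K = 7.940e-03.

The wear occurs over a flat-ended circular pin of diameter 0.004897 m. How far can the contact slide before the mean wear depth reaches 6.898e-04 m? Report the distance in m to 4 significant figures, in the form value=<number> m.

Printed values are rounded, and all arithmetic keeps full float precision, and one final rounding to 4 significant figures.
Hardness H = 1.931 GPa = 1.931e+09 Pa.
Contact area A = π·d²/4 = π·(0.004897 m)²/4 = 1.883e-05 m².
Collected in SI base units: W = 1026 N, H = 1.931e+09 Pa, K = 7.940e-03.
Permissible volume V_lim = h_lim·A = 6.898e-04 · 1.883e-05 = 1.299e-08 m³.
Life L = V_lim·H/(K·W) = 1.299e-08 · 1.931e+09 / (7.940e-03 · 1026) = 3.080 m.

value=3.080 m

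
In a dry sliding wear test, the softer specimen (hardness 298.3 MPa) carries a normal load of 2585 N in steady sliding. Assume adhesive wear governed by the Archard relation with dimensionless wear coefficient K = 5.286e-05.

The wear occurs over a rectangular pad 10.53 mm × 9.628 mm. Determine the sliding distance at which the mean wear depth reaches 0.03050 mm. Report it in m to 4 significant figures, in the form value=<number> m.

value=6.750 m

All working math holds full float precision. Intermediate values are displayed rounded — one last rounding, at four significant digits.
Convert: Hardness H = 298.3 MPa = 2.983e+08 Pa.
Convert: Pad sides 10.53 mm × 9.628 mm = 0.01053 m × 0.009628 m. Contact area A = 0.01053 m × 0.009628 m = 1.014e-04 m².
Convert: Depth limit h_lim = 0.03050 mm = 3.050e-05 m.
As SI base values: W = 2585 N, H = 2.983e+08 Pa, K = 5.286e-05.
Permissible volume V_lim = h_lim·A = 3.050e-05 · 1.014e-04 = 3.092e-09 m³.
Inverting, life L = V_lim·H/(K·W) = 3.092e-09 · 2.983e+08 / (5.286e-05 · 2585) = 6.750 m.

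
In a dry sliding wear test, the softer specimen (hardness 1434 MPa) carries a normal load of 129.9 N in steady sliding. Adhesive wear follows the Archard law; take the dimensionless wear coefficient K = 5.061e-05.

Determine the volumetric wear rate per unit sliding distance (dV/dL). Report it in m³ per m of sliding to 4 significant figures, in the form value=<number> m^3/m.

Each operation maintains exact precision, and the intermediates appear rounded, and rounded just once, at four significant digits.
Convert: Hardness H = 1434 MPa = 1.434e+09 Pa.
Collected in SI base units: W = 129.9 N, H = 1.434e+09 Pa, K = 5.061e-05.
The wear rate dV/dL = K·W/H — distance-free: 5.061e-05 · 129.9 / 1.434e+09 = 4.585e-12 m³/m.

value=4.585e-12 m^3/m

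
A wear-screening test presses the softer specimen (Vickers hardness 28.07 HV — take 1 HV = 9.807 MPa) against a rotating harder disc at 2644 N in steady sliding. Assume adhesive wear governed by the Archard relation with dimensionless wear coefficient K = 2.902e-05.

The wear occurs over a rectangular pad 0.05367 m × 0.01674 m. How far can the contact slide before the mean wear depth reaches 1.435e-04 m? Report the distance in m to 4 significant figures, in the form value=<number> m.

value=462.5 m

Quoted intermediates are rounded; the computation maintains full precision — a lone final rounding to 4 significant digits.
Hardness H = 28.07 HV × 9.807 MPa/HV = 275.3 MPa = 2.753e+08 Pa.
Contact area A = 0.05367 m × 0.01674 m = 8.984e-04 m².
Working in SI base units: W = 2644 N, H = 2.753e+08 Pa, K = 2.902e-05.
Allowed volume V_lim = h_lim·A = 1.435e-04 · 8.984e-04 = 1.289e-07 m³.
Sliding life L = V_lim·H/(K·W) = 1.289e-07 · 2.753e+08 / (2.902e-05 · 2644) = 462.5 m.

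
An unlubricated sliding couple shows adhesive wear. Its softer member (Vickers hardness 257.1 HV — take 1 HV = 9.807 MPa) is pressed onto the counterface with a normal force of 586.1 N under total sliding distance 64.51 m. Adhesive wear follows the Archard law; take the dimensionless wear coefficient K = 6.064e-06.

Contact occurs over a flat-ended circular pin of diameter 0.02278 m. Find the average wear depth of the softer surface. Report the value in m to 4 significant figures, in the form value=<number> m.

value=2.231e-07 m

Quoted intermediates are rounded. The algebra keeps exact precision; a single final rounding, at 4 significant digits.
Convert: Hardness H = 257.1 HV × 9.807 MPa/HV = 2521 MPa = 2.521e+09 Pa.
Convert: Contact area A = π·d²/4 = π·(0.02278 m)²/4 = 4.076e-04 m².
SI base units throughout: W = 586.1 N, H = 2.521e+09 Pa, K = 6.064e-06.
Archard volume V = K·W·L/H = 6.064e-06 · 586.1 · 64.51 / 2.521e+09 = 9.093e-11 m³.
Depth h = V/A = 9.093e-11 / 4.076e-04 = 2.231e-07 m.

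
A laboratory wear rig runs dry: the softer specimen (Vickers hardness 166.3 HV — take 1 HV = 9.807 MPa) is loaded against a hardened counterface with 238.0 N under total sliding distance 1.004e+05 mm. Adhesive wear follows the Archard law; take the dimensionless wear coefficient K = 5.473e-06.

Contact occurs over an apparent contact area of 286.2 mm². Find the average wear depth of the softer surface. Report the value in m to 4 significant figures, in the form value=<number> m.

value=2.802e-07 m

Intermediates are printed rounded — all working math carries exact precision; a single final rounding to 4 significant figures.
Sliding distance L = 1.004e+05 mm = 100.4 m.
Hardness H = 166.3 HV × 9.807 MPa/HV = 1631 MPa = 1.631e+09 Pa.
Contact area A = 286.2 mm² = 2.862e-04 m².
In SI base units: W = 238.0 N, H = 1.631e+09 Pa, K = 5.473e-06.
Worn volume V = K·W·L/H = 5.473e-06 · 238.0 · 100.4 / 1.631e+09 = 8.019e-11 m³.
Mean depth h = V/A = 8.019e-11 / 2.862e-04 = 2.802e-07 m.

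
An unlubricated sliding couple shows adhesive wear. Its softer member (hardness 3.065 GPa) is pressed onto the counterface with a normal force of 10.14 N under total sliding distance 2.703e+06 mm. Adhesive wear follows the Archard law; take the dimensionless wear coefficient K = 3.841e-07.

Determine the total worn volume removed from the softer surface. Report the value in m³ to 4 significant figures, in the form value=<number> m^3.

value=3.435e-12 m^3

The computation runs at exact precision. Intermediates are printed rounded. Rounded just once: four significant figures.
Convert: The distance L = 2.703e+06 mm = 2703 m.
Convert: Hardness H = 3.065 GPa = 3.065e+09 Pa.
As SI base values: W = 10.14 N, H = 3.065e+09 Pa, K = 3.841e-07.
Wear volume V = K·W·L/H = 3.841e-07 · 10.14 · 2703 / 3.065e+09 = 3.435e-12 m³.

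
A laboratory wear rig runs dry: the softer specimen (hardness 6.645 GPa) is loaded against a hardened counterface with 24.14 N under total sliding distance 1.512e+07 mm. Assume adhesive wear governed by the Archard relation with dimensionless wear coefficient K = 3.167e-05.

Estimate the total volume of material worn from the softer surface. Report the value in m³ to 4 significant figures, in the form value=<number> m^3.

Shown intermediates are rounded, and the computation maintains full precision. Rounded just once to four significant figures.
Convert: Path length L = 1.512e+07 mm = 1.512e+04 m.
Convert: Hardness H = 6.645 GPa = 6.645e+09 Pa.
Working in SI base units: W = 24.14 N, H = 6.645e+09 Pa, K = 3.167e-05.
By Archard's law, V = K·W·L/H = 3.167e-05 · 24.14 · 1.512e+04 / 6.645e+09 = 1.740e-09 m³.

value=1.740e-09 m^3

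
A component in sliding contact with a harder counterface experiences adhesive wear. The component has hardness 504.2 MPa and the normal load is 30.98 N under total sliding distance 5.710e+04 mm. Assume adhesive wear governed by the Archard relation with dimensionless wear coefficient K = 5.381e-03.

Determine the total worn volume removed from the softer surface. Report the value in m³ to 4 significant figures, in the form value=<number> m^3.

Shown intermediates are rounded — the computation runs at full float precision; rounded just once, at four significant figures.
Convert: Distance covered L = 5.710e+04 mm = 57.10 m.
Convert: Hardness H = 504.2 MPa = 5.042e+08 Pa.
SI base units throughout: W = 30.98 N, H = 5.042e+08 Pa, K = 5.381e-03.
The Archard volume V = K·W·L/H = 5.381e-03 · 30.98 · 57.10 / 5.042e+08 = 1.888e-08 m³.

value=1.888e-08 m^3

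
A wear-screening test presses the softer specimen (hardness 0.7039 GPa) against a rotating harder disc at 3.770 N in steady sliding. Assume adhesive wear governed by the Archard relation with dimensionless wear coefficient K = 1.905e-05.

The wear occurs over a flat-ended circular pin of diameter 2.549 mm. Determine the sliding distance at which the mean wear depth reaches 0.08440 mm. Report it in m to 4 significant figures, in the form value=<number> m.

Intermediate values are shown rounded, and the algebra holds exact precision; rounded just once to 4 significant digits.
Hardness H = 0.7039 GPa = 7.039e+08 Pa.
Pin diameter d = 2.549 mm = 0.002549 m. Contact area A = π·d²/4 = π·(0.002549 m)²/4 = 5.103e-06 m².
Depth limit h_lim = 0.08440 mm = 8.440e-05 m.
As SI base values: W = 3.770 N, H = 7.039e+08 Pa, K = 1.905e-05.
Permissible volume V_lim = h_lim·A = 8.440e-05 · 5.103e-06 = 4.307e-10 m³.
Life L = V_lim·H/(K·W) = 4.307e-10 · 7.039e+08 / (1.905e-05 · 3.770) = 4221 m.

value=4221 m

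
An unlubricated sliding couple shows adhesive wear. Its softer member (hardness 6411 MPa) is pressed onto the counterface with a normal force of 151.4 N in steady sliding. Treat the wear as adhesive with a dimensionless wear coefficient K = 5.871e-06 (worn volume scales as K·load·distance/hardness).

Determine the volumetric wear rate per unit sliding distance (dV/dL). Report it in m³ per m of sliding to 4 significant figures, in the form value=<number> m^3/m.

Intermediate values appear rounded — all working math maintains exact precision, and a single final rounding: 4 significant figures.
Convert: Hardness H = 6411 MPa = 6.411e+09 Pa.
Collected in SI base units: W = 151.4 N, H = 6.411e+09 Pa, K = 5.871e-06.
Volumetric rate dV/dL = K·W/H (independent of L): 5.871e-06 · 151.4 / 6.411e+09 = 1.386e-13 m³/m.

value=1.386e-13 m^3/m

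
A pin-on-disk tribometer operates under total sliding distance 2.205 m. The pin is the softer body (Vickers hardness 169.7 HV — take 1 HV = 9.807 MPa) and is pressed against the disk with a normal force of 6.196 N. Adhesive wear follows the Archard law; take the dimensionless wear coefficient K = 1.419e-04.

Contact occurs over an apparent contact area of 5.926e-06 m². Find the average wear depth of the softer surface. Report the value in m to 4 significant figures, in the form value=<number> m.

The computation runs at full precision — intermediates are shown rounded — rounded just once: 4 significant figures.
Hardness H = 169.7 HV × 9.807 MPa/HV = 1664 MPa = 1.664e+09 Pa.
Restated in SI base units: W = 6.196 N, H = 1.664e+09 Pa, K = 1.419e-04.
Archard relation: V = K·W·L/H = 1.419e-04 · 6.196 · 2.205 / 1.664e+09 = 1.165e-12 m³.
Average depth h = V/A = 1.165e-12 / 5.926e-06 = 1.966e-07 m.

value=1.966e-07 m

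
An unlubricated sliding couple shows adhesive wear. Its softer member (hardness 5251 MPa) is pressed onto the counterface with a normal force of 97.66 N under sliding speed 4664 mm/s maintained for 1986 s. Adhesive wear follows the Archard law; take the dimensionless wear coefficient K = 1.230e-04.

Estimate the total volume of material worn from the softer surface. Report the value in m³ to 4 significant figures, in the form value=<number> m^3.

Every step runs at exact precision; the intermediates are printed rounded. Rounded just once: four significant digits.
Sliding speed v = 4664 mm/s = 4.664 m/s. Path length L = v·t = 4.664 m/s × 1986 s = 9263 m.
Hardness H = 5251 MPa = 5.251e+09 Pa.
As SI base values: W = 97.66 N, H = 5.251e+09 Pa, K = 1.230e-04.
By Archard's law, V = K·W·L/H = 1.230e-04 · 97.66 · 9263 / 5.251e+09 = 2.119e-08 m³.

value=2.119e-08 m^3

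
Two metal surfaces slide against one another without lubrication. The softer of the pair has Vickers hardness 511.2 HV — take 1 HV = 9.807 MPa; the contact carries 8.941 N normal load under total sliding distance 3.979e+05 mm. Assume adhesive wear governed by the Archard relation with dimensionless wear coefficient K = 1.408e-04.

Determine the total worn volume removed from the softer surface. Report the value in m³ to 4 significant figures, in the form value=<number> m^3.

All working math holds exact precision; intermediates are displayed rounded, and a lone final rounding: four significant digits.
Convert: Sliding distance L = 3.979e+05 mm = 397.9 m.
Convert: Hardness H = 511.2 HV × 9.807 MPa/HV = 5013 MPa = 5.013e+09 Pa.
In SI base units: W = 8.941 N, H = 5.013e+09 Pa, K = 1.408e-04.
By Archard's law, V = K·W·L/H = 1.408e-04 · 8.941 · 397.9 / 5.013e+09 = 9.992e-11 m³.

value=9.992e-11 m^3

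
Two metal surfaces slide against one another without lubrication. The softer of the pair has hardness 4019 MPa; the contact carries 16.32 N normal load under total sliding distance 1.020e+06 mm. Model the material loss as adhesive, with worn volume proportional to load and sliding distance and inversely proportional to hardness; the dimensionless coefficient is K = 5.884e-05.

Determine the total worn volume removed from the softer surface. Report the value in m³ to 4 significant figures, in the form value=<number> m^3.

Intermediate values are shown rounded — each operation carries exact precision — rounded once at the end to 4 significant figures.
Total distance L = 1.020e+06 mm = 1020 m.
Hardness H = 4019 MPa = 4.019e+09 Pa.
In SI base units, W = 16.32 N, H = 4.019e+09 Pa, K = 5.884e-05.
Worn volume V = K·W·L/H = 5.884e-05 · 16.32 · 1020 / 4.019e+09 = 2.437e-10 m³.

value=2.437e-10 m^3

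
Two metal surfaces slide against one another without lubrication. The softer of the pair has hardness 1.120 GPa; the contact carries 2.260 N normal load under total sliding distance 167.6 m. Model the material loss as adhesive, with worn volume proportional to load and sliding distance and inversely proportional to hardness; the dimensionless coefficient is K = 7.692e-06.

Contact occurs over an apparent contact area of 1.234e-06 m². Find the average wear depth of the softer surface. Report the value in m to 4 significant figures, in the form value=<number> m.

Intermediates appear rounded — every step keeps full float precision — rounded once at the end: four significant digits.
Hardness H = 1.120 GPa = 1.120e+09 Pa.
Collected in SI base units: W = 2.260 N, H = 1.120e+09 Pa, K = 7.692e-06.
By Archard's law, V = K·W·L/H = 7.692e-06 · 2.260 · 167.6 / 1.120e+09 = 2.601e-12 m³.
Mean wear depth h = V/A = 2.601e-12 / 1.234e-06 = 2.108e-06 m.

value=2.108e-06 m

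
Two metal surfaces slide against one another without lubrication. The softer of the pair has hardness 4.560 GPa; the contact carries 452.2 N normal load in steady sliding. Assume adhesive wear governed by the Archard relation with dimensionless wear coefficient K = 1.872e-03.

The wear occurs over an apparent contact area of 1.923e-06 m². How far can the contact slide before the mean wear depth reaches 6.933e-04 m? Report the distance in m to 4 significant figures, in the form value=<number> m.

value=7.182 m

Intermediates appear rounded, and all arithmetic keeps full float precision. Rounded once at the end to 4 significant digits.
Convert: Hardness H = 4.560 GPa = 4.560e+09 Pa.
Collected in SI base units: W = 452.2 N, H = 4.560e+09 Pa, K = 1.872e-03.
Limit volume V_lim = h_lim·A = 6.933e-04 · 1.923e-06 = 1.333e-09 m³.
Inverting, life L = V_lim·H/(K·W) = 1.333e-09 · 4.560e+09 / (1.872e-03 · 452.2) = 7.182 m.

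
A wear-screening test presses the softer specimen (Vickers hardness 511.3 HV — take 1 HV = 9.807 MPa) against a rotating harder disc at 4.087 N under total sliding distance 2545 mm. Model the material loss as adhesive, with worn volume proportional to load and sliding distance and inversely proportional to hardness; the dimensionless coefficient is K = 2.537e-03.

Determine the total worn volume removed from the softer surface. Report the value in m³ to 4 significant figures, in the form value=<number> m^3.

All arithmetic maintains exact precision — the intermediates are shown rounded. Rounded once at the end to 4 significant digits.
Convert: Distance L = 2545 mm = 2.545 m.
Convert: Hardness H = 511.3 HV × 9.807 MPa/HV = 5014 MPa = 5.014e+09 Pa.
Working in SI base units: W = 4.087 N, H = 5.014e+09 Pa, K = 2.537e-03.
Wear volume V = K·W·L/H = 2.537e-03 · 4.087 · 2.545 / 5.014e+09 = 5.263e-12 m³.

value=5.263e-12 m^3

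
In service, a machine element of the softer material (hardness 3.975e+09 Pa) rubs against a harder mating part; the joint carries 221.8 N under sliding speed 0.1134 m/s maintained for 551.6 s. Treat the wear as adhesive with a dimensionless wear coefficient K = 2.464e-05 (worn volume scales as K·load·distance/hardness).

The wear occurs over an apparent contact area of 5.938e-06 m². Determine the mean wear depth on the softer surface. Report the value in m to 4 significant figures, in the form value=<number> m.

value=1.448e-05 m

Every step runs at full precision, and intermediate values are printed rounded; one last rounding, at 4 significant figures.
Total distance L = v·t = 0.1134 m/s × 551.6 s = 62.55 m.
Expressed in SI base units: W = 221.8 N, H = 3.975e+09 Pa, K = 2.464e-05.
Archard relation: V = K·W·L/H = 2.464e-05 · 221.8 · 62.55 / 3.975e+09 = 8.600e-11 m³.
Mean depth h = V/A = 8.600e-11 / 5.938e-06 = 1.448e-05 m.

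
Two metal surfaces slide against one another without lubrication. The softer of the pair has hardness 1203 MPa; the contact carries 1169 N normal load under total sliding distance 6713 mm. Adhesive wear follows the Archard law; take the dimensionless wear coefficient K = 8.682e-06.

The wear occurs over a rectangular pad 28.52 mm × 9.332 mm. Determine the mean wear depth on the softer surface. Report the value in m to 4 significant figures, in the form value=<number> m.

All arithmetic keeps exact precision. Intermediate values are displayed rounded — one final rounding, at 4 significant figures.
Sliding distance L = 6713 mm = 6.713 m.
Hardness H = 1203 MPa = 1.203e+09 Pa.
Pad sides 28.52 mm × 9.332 mm = 0.02852 m × 0.009332 m. Contact area A = 0.02852 m × 0.009332 m = 2.661e-04 m².
In SI base units: W = 1169 N, H = 1.203e+09 Pa, K = 8.682e-06.
Wear volume V = K·W·L/H = 8.682e-06 · 1169 · 6.713 / 1.203e+09 = 5.664e-11 m³.
Wear depth h = V/A = 5.664e-11 / 2.661e-04 = 2.128e-07 m.

value=2.128e-07 m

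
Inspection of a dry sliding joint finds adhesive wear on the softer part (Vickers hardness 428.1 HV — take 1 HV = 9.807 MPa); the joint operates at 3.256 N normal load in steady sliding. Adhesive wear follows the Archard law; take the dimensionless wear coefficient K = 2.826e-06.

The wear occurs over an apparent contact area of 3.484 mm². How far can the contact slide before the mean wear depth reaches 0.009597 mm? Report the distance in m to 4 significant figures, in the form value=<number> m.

Intermediate values appear rounded, and all arithmetic maintains exact precision; one final rounding to four significant figures.
Convert: Hardness H = 428.1 HV × 9.807 MPa/HV = 4198 MPa = 4.198e+09 Pa.
Convert: Contact area A = 3.484 mm² = 3.484e-06 m².
Convert: Depth limit h_lim = 0.009597 mm = 9.597e-06 m.
As SI base values: W = 3.256 N, H = 4.198e+09 Pa, K = 2.826e-06.
Volume at the limit: V_lim = h_lim·A = 9.597e-06 · 3.484e-06 = 3.344e-11 m³.
So the life L = V_lim·H/(K·W) = 3.344e-11 · 4.198e+09 / (2.826e-06 · 3.256) = 1.526e+04 m.

value=1.526e+04 m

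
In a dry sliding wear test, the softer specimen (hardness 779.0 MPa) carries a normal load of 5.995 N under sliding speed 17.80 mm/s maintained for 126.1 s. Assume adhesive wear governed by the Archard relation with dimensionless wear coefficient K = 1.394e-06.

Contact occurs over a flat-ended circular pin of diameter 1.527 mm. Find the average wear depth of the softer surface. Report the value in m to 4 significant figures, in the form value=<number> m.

Intermediate values are displayed rounded, and each operation carries full float precision — rounded just once: four significant figures.
Sliding speed v = 17.80 mm/s = 0.01780 m/s. Total distance L = v·t = 0.01780 m/s × 126.1 s = 2.245 m.
Hardness H = 779.0 MPa = 7.790e+08 Pa.
Pin diameter d = 1.527 mm = 0.001527 m. Contact area A = π·d²/4 = π·(0.001527 m)²/4 = 1.831e-06 m².
Expressed in SI base units: W = 5.995 N, H = 7.790e+08 Pa, K = 1.394e-06.
Worn volume V = K·W·L/H = 1.394e-06 · 5.995 · 2.245 / 7.790e+08 = 2.408e-14 m³.
Depth h = V/A = 2.408e-14 / 1.831e-06 = 1.315e-08 m.

value=1.315e-08 m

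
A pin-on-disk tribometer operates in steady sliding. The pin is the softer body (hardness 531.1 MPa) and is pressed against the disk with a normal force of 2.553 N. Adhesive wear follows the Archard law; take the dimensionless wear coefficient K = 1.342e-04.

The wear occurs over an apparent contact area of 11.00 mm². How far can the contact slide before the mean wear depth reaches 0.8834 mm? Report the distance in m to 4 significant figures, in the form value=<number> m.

value=1.506e+04 m

Every step holds full precision, and the intermediates appear rounded, and rounded just once, at 4 significant figures.
Hardness H = 531.1 MPa = 5.311e+08 Pa.
Contact area A = 11.00 mm² = 1.100e-05 m².
Depth limit h_lim = 0.8834 mm = 8.834e-04 m.
In SI base units: W = 2.553 N, H = 5.311e+08 Pa, K = 1.342e-04.
Volume at the limit: V_lim = h_lim·A = 8.834e-04 · 1.100e-05 = 9.717e-09 m³.
Sliding life L = V_lim·H/(K·W) = 9.717e-09 · 5.311e+08 / (1.342e-04 · 2.553) = 1.506e+04 m.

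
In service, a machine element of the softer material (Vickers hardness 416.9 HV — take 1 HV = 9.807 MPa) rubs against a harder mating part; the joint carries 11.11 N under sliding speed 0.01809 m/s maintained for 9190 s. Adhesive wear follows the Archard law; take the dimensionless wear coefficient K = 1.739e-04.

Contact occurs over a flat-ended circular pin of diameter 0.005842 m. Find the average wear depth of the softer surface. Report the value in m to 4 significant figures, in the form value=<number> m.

Quoted intermediates are rounded. Every step maintains exact precision. Rounded once at the end to 4 significant digits.
Convert: Sliding distance L = v·t = 0.01809 m/s × 9190 s = 166.2 m.
Convert: Hardness H = 416.9 HV × 9.807 MPa/HV = 4089 MPa = 4.089e+09 Pa.
Convert: Contact area A = π·d²/4 = π·(0.005842 m)²/4 = 2.680e-05 m².
Collected in SI base units: W = 11.11 N, H = 4.089e+09 Pa, K = 1.739e-04.
Worn volume V = K·W·L/H = 1.739e-04 · 11.11 · 166.2 / 4.089e+09 = 7.856e-11 m³.
Average depth h = V/A = 7.856e-11 / 2.680e-05 = 2.931e-06 m.

value=2.931e-06 m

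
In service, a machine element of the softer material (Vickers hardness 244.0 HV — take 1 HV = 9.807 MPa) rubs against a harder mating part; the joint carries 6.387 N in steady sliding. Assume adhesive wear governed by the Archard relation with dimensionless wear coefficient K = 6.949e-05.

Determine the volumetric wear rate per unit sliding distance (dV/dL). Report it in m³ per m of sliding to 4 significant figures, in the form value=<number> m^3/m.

value=1.855e-13 m^3/m

Shown intermediates are rounded; the algebra carries exact precision; rounded once at the end, at 4 significant figures.
Convert: Hardness H = 244.0 HV × 9.807 MPa/HV = 2393 MPa = 2.393e+09 Pa.
In SI base units, W = 6.387 N, H = 2.393e+09 Pa, K = 6.949e-05.
The wear rate dV/dL = K·W/H, per unit distance: 6.949e-05 · 6.387 / 2.393e+09 = 1.855e-13 m³/m.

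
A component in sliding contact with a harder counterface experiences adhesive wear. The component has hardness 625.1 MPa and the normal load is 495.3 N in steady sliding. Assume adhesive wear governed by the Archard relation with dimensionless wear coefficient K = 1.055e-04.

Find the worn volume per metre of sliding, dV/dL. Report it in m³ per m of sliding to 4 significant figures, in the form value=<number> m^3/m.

value=8.359e-11 m^3/m

The intermediates appear rounded. Every step maintains full float precision — rounded once at the end to four significant digits.
Hardness H = 625.1 MPa = 6.251e+08 Pa.
SI base units throughout: W = 495.3 N, H = 6.251e+08 Pa, K = 1.055e-04.
The wear rate dV/dL = K·W/H (independent of L): 1.055e-04 · 495.3 / 6.251e+08 = 8.359e-11 m³/m.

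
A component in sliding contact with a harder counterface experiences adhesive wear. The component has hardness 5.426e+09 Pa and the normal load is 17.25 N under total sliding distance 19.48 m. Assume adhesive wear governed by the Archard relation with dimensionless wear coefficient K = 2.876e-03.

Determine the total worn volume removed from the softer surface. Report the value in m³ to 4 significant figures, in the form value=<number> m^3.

value=1.781e-10 m^3

All arithmetic holds exact precision, and intermediates are displayed rounded — one final rounding to 4 significant figures.
In SI base units: W = 17.25 N, H = 5.426e+09 Pa, K = 2.876e-03.
Apply Archard: V = K·W·L/H = 2.876e-03 · 17.25 · 19.48 / 5.426e+09 = 1.781e-10 m³.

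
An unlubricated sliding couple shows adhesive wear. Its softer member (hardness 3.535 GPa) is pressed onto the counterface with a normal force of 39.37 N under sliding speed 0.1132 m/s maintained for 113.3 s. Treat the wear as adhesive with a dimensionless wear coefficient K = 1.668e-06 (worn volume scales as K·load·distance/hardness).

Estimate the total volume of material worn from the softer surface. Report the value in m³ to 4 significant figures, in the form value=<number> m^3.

value=2.383e-13 m^3

Each operation keeps exact precision; the intermediates are displayed rounded — one final rounding: 4 significant digits.
Convert: Distance covered L = v·t = 0.1132 m/s × 113.3 s = 12.83 m.
Convert: Hardness H = 3.535 GPa = 3.535e+09 Pa.
In SI base units, W = 39.37 N, H = 3.535e+09 Pa, K = 1.668e-06.
By Archard's law, V = K·W·L/H = 1.668e-06 · 39.37 · 12.83 / 3.535e+09 = 2.383e-13 m³.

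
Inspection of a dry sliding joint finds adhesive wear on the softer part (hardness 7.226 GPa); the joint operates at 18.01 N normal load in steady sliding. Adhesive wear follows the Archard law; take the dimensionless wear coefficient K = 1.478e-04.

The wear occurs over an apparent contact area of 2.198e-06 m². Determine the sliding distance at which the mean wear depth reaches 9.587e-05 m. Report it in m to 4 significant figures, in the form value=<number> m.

Intermediates are displayed rounded, and all working math keeps exact precision. Rounded just once: four significant figures.
Hardness H = 7.226 GPa = 7.226e+09 Pa.
Collected in SI base units: W = 18.01 N, H = 7.226e+09 Pa, K = 1.478e-04.
Volume at the limit: V_lim = h_lim·A = 9.587e-05 · 2.198e-06 = 2.107e-10 m³.
Sliding life L = V_lim·H/(K·W) = 2.107e-10 · 7.226e+09 / (1.478e-04 · 18.01) = 572.0 m.

value=572.0 m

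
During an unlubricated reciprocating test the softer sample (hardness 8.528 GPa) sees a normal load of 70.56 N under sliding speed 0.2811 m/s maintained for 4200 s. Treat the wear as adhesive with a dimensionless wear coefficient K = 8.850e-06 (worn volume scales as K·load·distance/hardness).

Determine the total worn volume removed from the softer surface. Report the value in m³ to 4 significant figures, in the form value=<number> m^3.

The algebra keeps full precision. The intermediates are shown rounded — rounded once at the end to four significant figures.
Distance L = v·t = 0.2811 m/s × 4200 s = 1181 m.
Hardness H = 8.528 GPa = 8.528e+09 Pa.
SI base units throughout: W = 70.56 N, H = 8.528e+09 Pa, K = 8.850e-06.
By Archard's law, V = K·W·L/H = 8.850e-06 · 70.56 · 1181 / 8.528e+09 = 8.645e-11 m³.

value=8.645e-11 m^3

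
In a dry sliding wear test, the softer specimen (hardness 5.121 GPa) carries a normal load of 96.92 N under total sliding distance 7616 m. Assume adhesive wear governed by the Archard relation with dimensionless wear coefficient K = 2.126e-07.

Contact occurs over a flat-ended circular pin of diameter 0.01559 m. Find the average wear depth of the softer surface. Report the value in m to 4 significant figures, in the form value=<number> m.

All arithmetic holds full precision. Intermediates appear rounded, and a lone final rounding: 4 significant digits.
Convert: Hardness H = 5.121 GPa = 5.121e+09 Pa.
Convert: Contact area A = π·d²/4 = π·(0.01559 m)²/4 = 1.909e-04 m².
Expressed in SI base units: W = 96.92 N, H = 5.121e+09 Pa, K = 2.126e-07.
Worn volume V = K·W·L/H = 2.126e-07 · 96.92 · 7616 / 5.121e+09 = 3.064e-11 m³.
Mean wear depth h = V/A = 3.064e-11 / 1.909e-04 = 1.605e-07 m.

value=1.605e-07 m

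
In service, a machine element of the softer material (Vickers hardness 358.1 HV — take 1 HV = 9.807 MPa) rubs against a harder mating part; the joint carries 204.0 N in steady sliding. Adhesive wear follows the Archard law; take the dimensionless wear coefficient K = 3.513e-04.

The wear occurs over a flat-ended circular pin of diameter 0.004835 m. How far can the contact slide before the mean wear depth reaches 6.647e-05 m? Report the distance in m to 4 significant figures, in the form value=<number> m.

value=59.81 m

Each operation carries full float precision; intermediates are displayed rounded. Rounded just once: four significant digits.
Convert: Hardness H = 358.1 HV × 9.807 MPa/HV = 3512 MPa = 3.512e+09 Pa.
Convert: Contact area A = π·d²/4 = π·(0.004835 m)²/4 = 1.836e-05 m².
In SI base units, W = 204.0 N, H = 3.512e+09 Pa, K = 3.513e-04.
Limit volume V_lim = h_lim·A = 6.647e-05 · 1.836e-05 = 1.220e-09 m³.
Life L = V_lim·H/(K·W) = 1.220e-09 · 3.512e+09 / (3.513e-04 · 204.0) = 59.81 m.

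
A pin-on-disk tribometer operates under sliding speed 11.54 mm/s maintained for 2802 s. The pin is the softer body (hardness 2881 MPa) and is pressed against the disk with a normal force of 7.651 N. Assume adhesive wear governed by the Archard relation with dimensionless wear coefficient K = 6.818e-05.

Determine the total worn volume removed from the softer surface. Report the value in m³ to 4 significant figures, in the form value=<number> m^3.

value=5.855e-12 m^3

The intermediates are shown rounded. The computation runs at full precision. Rounded once at the end, at 4 significant digits.
Sliding speed v = 11.54 mm/s = 0.01154 m/s. Total distance L = v·t = 0.01154 m/s × 2802 s = 32.34 m.
Hardness H = 2881 MPa = 2.881e+09 Pa.
Collected in SI base units: W = 7.651 N, H = 2.881e+09 Pa, K = 6.818e-05.
Apply Archard: V = K·W·L/H = 6.818e-05 · 7.651 · 32.34 / 2.881e+09 = 5.855e-12 m³.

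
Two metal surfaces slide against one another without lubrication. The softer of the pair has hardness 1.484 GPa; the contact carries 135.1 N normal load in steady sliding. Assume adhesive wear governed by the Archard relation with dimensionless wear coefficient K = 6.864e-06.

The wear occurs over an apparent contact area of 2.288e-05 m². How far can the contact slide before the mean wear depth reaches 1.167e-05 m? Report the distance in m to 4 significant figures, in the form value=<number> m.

All working math runs at full precision; the intermediates appear rounded. Rounded just once: 4 significant figures.
Convert: Hardness H = 1.484 GPa = 1.484e+09 Pa.
Working in SI base units: W = 135.1 N, H = 1.484e+09 Pa, K = 6.864e-06.
Volume at the limit: V_lim = h_lim·A = 1.167e-05 · 2.288e-05 = 2.670e-10 m³.
So the life L = V_lim·H/(K·W) = 2.670e-10 · 1.484e+09 / (6.864e-06 · 135.1) = 427.3 m.

value=427.3 m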